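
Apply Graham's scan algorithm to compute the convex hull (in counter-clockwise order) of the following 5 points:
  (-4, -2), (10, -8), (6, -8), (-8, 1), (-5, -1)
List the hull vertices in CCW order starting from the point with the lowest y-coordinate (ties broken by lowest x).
Hull (CCW) = [(6, -8), (10, -8), (-8, 1), (-4, -2)]

Graham scan procedure:
  1. Find the pivot p₀ = point with lowest y (tie → lowest x): (6, -8).
  2. Sort the remaining points by polar angle around p₀.
  3. Walk through sorted points, maintaining a stack; pop the top while the last three entries make a non-left turn (cross product ≤ 0).
  4. Final stack is the convex hull in CCW order: (6, -8), (10, -8), (-8, 1), (-4, -2).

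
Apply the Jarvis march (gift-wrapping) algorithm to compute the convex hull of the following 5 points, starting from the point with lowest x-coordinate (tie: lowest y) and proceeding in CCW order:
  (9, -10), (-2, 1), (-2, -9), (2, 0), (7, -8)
Hull (CCW) = [(-2, -9), (9, -10), (2, 0), (-2, 1)]

Jarvis march: at each step, from the current hull vertex p, select the next vertex q as the point such that every other point lies strictly to the left of (or on) the directed line p → q. (Equivalently: for every other point r, the cross product (q − p) × (r − p) ≥ 0.)
Starting point (lowest x, tie lowest y): (-2, -9). Wrap until returning to start. Resulting hull: (-2, -9), (9, -10), (2, 0), (-2, 1).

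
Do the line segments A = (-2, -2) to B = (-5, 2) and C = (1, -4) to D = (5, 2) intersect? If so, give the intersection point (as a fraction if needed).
No (intersection of containing lines falls outside at least one segment)

Parametrize and solve: t = -13/17, s = -3/17. At least one of these is outside [0, 1], so the segments do not intersect.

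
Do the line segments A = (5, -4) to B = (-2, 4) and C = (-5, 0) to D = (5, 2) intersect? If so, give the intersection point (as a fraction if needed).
Yes; intersection at (25/47, 52/47) (t = 30/47 on AB, s = 26/47 on CD)

Parametrize AB as A + t(B − A) = (5 + -7 t, -4 + 8 t) and CD as C + s(D − C) = (-5 + 10 s, 0 + 2 s). Solve the linear system for (t, s). Determinant = 94 ≠ 0, so a unique intersection of the containing lines exists. Solution: t = 30/47, s = 26/47 — both in [0, 1], so the segments cross. Intersection point: (25/47, 52/47).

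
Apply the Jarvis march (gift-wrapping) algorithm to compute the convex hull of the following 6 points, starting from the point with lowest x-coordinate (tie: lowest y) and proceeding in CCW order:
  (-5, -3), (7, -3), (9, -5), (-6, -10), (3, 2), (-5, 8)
Hull (CCW) = [(-6, -10), (9, -5), (3, 2), (-5, 8)]

Jarvis march: at each step, from the current hull vertex p, select the next vertex q as the point such that every other point lies strictly to the left of (or on) the directed line p → q. (Equivalently: for every other point r, the cross product (q − p) × (r − p) ≥ 0.)
Starting point (lowest x, tie lowest y): (-6, -10). Wrap until returning to start. Resulting hull: (-6, -10), (9, -5), (3, 2), (-5, 8).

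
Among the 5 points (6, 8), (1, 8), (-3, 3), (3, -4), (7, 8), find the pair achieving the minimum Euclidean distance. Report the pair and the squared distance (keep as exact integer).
Pair = ((6, 8), (7, 8)); squared distance = 1

Compute all C(5, 2) = 10 pairwise squared distances (x_i − x_j)² + (y_i − y_j)². The minimum is 1, attained by the pair ((6, 8), (7, 8)).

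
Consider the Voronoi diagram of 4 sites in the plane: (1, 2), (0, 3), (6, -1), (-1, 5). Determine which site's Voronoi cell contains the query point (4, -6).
Nearest site = (6, -1)

The Voronoi cell of site s contains exactly those query points closer to s than to any other site. Compute squared distances from q = (4, -6) to each site:
  (6 − 4)² + (-1 − -6)² = 29
  (1 − 4)² + (2 − -6)² = 73
  (0 − 4)² + (3 − -6)² = 97
  (-1 − 4)² + (5 − -6)² = 146
Minimum is attained by (6, -1), so q lies in its Voronoi cell.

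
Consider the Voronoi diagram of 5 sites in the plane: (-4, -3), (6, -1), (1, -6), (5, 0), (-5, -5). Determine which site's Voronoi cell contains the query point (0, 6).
Nearest site = (5, 0)

The Voronoi cell of site s contains exactly those query points closer to s than to any other site. Compute squared distances from q = (0, 6) to each site:
  (5 − 0)² + (0 − 6)² = 61
  (6 − 0)² + (-1 − 6)² = 85
  (-4 − 0)² + (-3 − 6)² = 97
  (1 − 0)² + (-6 − 6)² = 145
  (-5 − 0)² + (-5 − 6)² = 146
Minimum is attained by (5, 0), so q lies in its Voronoi cell.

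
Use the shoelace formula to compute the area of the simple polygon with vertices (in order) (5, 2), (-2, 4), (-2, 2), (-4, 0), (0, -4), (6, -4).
Area = 54

Shoelace formula: Area = (1/2) |Σ_i (x_i · y_{i+1} − x_{i+1} · y_i)| (indices mod n). Compute each cross term:
  (5)(4) − (-2)(2) = 24
  (-2)(2) − (-2)(4) = 4
  (-2)(0) − (-4)(2) = 8
  (-4)(-4) − (0)(0) = 16
  (0)(-4) − (6)(-4) = 24
  (6)(2) − (5)(-4) = 32
Sum = 108, so (signed) Area = 108/2 = 54, |Area| = 54.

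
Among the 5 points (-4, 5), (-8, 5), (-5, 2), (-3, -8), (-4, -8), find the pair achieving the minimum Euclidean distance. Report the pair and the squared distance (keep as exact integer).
Pair = ((-3, -8), (-4, -8)); squared distance = 1

Compute all C(5, 2) = 10 pairwise squared distances (x_i − x_j)² + (y_i − y_j)². The minimum is 1, attained by the pair ((-3, -8), (-4, -8)).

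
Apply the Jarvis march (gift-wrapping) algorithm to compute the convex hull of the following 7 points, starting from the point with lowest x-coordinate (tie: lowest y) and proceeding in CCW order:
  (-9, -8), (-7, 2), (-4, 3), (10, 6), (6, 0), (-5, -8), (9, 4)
Hull (CCW) = [(-9, -8), (-5, -8), (6, 0), (9, 4), (10, 6), (-4, 3), (-7, 2)]

Jarvis march: at each step, from the current hull vertex p, select the next vertex q as the point such that every other point lies strictly to the left of (or on) the directed line p → q. (Equivalently: for every other point r, the cross product (q − p) × (r − p) ≥ 0.)
Starting point (lowest x, tie lowest y): (-9, -8). Wrap until returning to start. Resulting hull: (-9, -8), (-5, -8), (6, 0), (9, 4), (10, 6), (-4, 3), (-7, 2).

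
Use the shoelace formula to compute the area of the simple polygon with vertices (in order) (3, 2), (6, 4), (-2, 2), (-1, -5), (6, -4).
Area = 45

Shoelace formula: Area = (1/2) |Σ_i (x_i · y_{i+1} − x_{i+1} · y_i)| (indices mod n). Compute each cross term:
  (3)(4) − (6)(2) = 0
  (6)(2) − (-2)(4) = 20
  (-2)(-5) − (-1)(2) = 12
  (-1)(-4) − (6)(-5) = 34
  (6)(2) − (3)(-4) = 24
Sum = 90, so (signed) Area = 90/2 = 45, |Area| = 45.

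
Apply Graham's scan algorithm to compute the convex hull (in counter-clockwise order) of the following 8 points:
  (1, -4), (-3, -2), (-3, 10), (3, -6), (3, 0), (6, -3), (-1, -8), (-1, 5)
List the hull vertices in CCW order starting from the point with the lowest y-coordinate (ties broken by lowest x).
Hull (CCW) = [(-1, -8), (3, -6), (6, -3), (-3, 10), (-3, -2)]

Graham scan procedure:
  1. Find the pivot p₀ = point with lowest y (tie → lowest x): (-1, -8).
  2. Sort the remaining points by polar angle around p₀.
  3. Walk through sorted points, maintaining a stack; pop the top while the last three entries make a non-left turn (cross product ≤ 0).
  4. Final stack is the convex hull in CCW order: (-1, -8), (3, -6), (6, -3), (-3, 10), (-3, -2).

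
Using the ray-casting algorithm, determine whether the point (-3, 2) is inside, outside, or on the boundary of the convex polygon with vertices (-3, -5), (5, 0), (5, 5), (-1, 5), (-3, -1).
The point (-3, 2) lies strictly outside the polygon

Cast a horizontal ray to the right from the query point and count how many polygon edges it crosses (each edge strictly once or zero times, handled with the usual half-open convention). 
Parity of crossings → even ⇒ outside.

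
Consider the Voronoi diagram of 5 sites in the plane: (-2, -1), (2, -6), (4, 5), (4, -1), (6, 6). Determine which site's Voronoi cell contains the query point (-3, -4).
Nearest site = (-2, -1)

The Voronoi cell of site s contains exactly those query points closer to s than to any other site. Compute squared distances from q = (-3, -4) to each site:
  (-2 − -3)² + (-1 − -4)² = 10
  (2 − -3)² + (-6 − -4)² = 29
  (4 − -3)² + (-1 − -4)² = 58
  (4 − -3)² + (5 − -4)² = 130
  (6 − -3)² + (6 − -4)² = 181
Minimum is attained by (-2, -1), so q lies in its Voronoi cell.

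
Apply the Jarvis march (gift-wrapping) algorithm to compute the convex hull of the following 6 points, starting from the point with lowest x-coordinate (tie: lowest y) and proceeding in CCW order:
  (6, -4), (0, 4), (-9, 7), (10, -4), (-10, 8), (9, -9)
Hull (CCW) = [(-10, 8), (-9, 7), (9, -9), (10, -4), (0, 4)]

Jarvis march: at each step, from the current hull vertex p, select the next vertex q as the point such that every other point lies strictly to the left of (or on) the directed line p → q. (Equivalently: for every other point r, the cross product (q − p) × (r − p) ≥ 0.)
Starting point (lowest x, tie lowest y): (-10, 8). Wrap until returning to start. Resulting hull: (-10, 8), (-9, 7), (9, -9), (10, -4), (0, 4).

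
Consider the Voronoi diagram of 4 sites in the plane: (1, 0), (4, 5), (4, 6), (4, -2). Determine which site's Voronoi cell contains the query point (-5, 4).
Nearest site = (1, 0)

The Voronoi cell of site s contains exactly those query points closer to s than to any other site. Compute squared distances from q = (-5, 4) to each site:
  (1 − -5)² + (0 − 4)² = 52
  (4 − -5)² + (5 − 4)² = 82
  (4 − -5)² + (6 − 4)² = 85
  (4 − -5)² + (-2 − 4)² = 117
Minimum is attained by (1, 0), so q lies in its Voronoi cell.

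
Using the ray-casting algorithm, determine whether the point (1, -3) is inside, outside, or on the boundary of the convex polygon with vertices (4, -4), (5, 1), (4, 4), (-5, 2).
The point (1, -3) lies strictly outside the polygon

Cast a horizontal ray to the right from the query point and count how many polygon edges it crosses (each edge strictly once or zero times, handled with the usual half-open convention). 
Parity of crossings → even ⇒ outside.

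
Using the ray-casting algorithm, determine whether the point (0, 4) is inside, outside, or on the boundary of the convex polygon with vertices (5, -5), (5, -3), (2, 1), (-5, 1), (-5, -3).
The point (0, 4) lies strictly outside the polygon

Cast a horizontal ray to the right from the query point and count how many polygon edges it crosses (each edge strictly once or zero times, handled with the usual half-open convention). 
Parity of crossings → even ⇒ outside.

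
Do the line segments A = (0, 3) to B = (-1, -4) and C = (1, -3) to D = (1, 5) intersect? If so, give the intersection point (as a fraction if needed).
No (intersection of containing lines falls outside at least one segment)

Parametrize and solve: t = -1, s = 13/8. At least one of these is outside [0, 1], so the segments do not intersect.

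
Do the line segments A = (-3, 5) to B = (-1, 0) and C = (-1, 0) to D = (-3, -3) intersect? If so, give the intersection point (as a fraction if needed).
Yes; intersection at (-1, 0) (t = 1 on AB, s = 0 on CD)

Parametrize AB as A + t(B − A) = (-3 + 2 t, 5 + -5 t) and CD as C + s(D − C) = (-1 + -2 s, 0 + -3 s). Solve the linear system for (t, s). Determinant = 16 ≠ 0, so a unique intersection of the containing lines exists. Solution: t = 1, s = 0 — both in [0, 1], so the segments cross. Intersection point: (-1, 0).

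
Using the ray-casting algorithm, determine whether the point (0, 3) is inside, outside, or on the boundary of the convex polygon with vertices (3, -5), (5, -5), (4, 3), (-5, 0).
The point (0, 3) lies strictly outside the polygon

Cast a horizontal ray to the right from the query point and count how many polygon edges it crosses (each edge strictly once or zero times, handled with the usual half-open convention). 
Parity of crossings → even ⇒ outside.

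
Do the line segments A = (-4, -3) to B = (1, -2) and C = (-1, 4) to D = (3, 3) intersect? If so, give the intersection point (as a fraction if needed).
No (intersection of containing lines falls outside at least one segment)

Parametrize and solve: t = 31/9, s = 32/9. At least one of these is outside [0, 1], so the segments do not intersect.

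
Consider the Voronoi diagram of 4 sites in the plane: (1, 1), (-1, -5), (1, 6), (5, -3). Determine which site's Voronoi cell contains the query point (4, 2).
Nearest site = (1, 1)

The Voronoi cell of site s contains exactly those query points closer to s than to any other site. Compute squared distances from q = (4, 2) to each site:
  (1 − 4)² + (1 − 2)² = 10
  (1 − 4)² + (6 − 2)² = 25
  (5 − 4)² + (-3 − 2)² = 26
  (-1 − 4)² + (-5 − 2)² = 74
Minimum is attained by (1, 1), so q lies in its Voronoi cell.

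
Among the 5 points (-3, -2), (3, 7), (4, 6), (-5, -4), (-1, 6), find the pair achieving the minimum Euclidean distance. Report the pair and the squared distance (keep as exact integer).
Pair = ((3, 7), (4, 6)); squared distance = 2

Compute all C(5, 2) = 10 pairwise squared distances (x_i − x_j)² + (y_i − y_j)². The minimum is 2, attained by the pair ((3, 7), (4, 6)).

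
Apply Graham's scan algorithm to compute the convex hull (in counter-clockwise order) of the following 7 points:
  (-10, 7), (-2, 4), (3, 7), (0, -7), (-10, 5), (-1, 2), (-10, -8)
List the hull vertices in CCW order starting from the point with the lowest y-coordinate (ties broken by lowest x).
Hull (CCW) = [(-10, -8), (0, -7), (3, 7), (-10, 7)]

Graham scan procedure:
  1. Find the pivot p₀ = point with lowest y (tie → lowest x): (-10, -8).
  2. Sort the remaining points by polar angle around p₀.
  3. Walk through sorted points, maintaining a stack; pop the top while the last three entries make a non-left turn (cross product ≤ 0).
  4. Final stack is the convex hull in CCW order: (-10, -8), (0, -7), (3, 7), (-10, 7).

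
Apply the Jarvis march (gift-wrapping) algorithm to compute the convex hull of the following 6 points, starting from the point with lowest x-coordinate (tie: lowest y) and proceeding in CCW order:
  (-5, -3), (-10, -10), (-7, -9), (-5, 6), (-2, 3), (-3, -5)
Hull (CCW) = [(-10, -10), (-7, -9), (-3, -5), (-2, 3), (-5, 6)]

Jarvis march: at each step, from the current hull vertex p, select the next vertex q as the point such that every other point lies strictly to the left of (or on) the directed line p → q. (Equivalently: for every other point r, the cross product (q − p) × (r − p) ≥ 0.)
Starting point (lowest x, tie lowest y): (-10, -10). Wrap until returning to start. Resulting hull: (-10, -10), (-7, -9), (-3, -5), (-2, 3), (-5, 6).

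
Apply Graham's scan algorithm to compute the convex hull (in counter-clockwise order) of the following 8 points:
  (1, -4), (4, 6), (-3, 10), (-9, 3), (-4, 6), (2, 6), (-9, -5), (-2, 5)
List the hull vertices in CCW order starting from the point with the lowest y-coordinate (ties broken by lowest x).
Hull (CCW) = [(-9, -5), (1, -4), (4, 6), (-3, 10), (-9, 3)]

Graham scan procedure:
  1. Find the pivot p₀ = point with lowest y (tie → lowest x): (-9, -5).
  2. Sort the remaining points by polar angle around p₀.
  3. Walk through sorted points, maintaining a stack; pop the top while the last three entries make a non-left turn (cross product ≤ 0).
  4. Final stack is the convex hull in CCW order: (-9, -5), (1, -4), (4, 6), (-3, 10), (-9, 3).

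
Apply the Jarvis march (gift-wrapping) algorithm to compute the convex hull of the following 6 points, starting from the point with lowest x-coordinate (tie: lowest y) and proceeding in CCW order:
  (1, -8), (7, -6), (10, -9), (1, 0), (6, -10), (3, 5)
Hull (CCW) = [(1, -8), (6, -10), (10, -9), (3, 5), (1, 0)]

Jarvis march: at each step, from the current hull vertex p, select the next vertex q as the point such that every other point lies strictly to the left of (or on) the directed line p → q. (Equivalently: for every other point r, the cross product (q − p) × (r − p) ≥ 0.)
Starting point (lowest x, tie lowest y): (1, -8). Wrap until returning to start. Resulting hull: (1, -8), (6, -10), (10, -9), (3, 5), (1, 0).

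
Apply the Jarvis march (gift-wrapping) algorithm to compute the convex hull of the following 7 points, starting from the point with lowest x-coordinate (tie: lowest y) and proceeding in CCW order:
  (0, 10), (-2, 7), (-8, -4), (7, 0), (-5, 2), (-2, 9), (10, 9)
Hull (CCW) = [(-8, -4), (7, 0), (10, 9), (0, 10), (-2, 9)]

Jarvis march: at each step, from the current hull vertex p, select the next vertex q as the point such that every other point lies strictly to the left of (or on) the directed line p → q. (Equivalently: for every other point r, the cross product (q − p) × (r − p) ≥ 0.)
Starting point (lowest x, tie lowest y): (-8, -4). Wrap until returning to start. Resulting hull: (-8, -4), (7, 0), (10, 9), (0, 10), (-2, 9).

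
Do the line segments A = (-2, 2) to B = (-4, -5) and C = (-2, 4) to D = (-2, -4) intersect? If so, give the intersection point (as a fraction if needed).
Yes; intersection at (-2, 2) (t = 0 on AB, s = 1/4 on CD)

Parametrize AB as A + t(B − A) = (-2 + -2 t, 2 + -7 t) and CD as C + s(D − C) = (-2 + 0 s, 4 + -8 s). Solve the linear system for (t, s). Determinant = -16 ≠ 0, so a unique intersection of the containing lines exists. Solution: t = 0, s = 1/4 — both in [0, 1], so the segments cross. Intersection point: (-2, 2).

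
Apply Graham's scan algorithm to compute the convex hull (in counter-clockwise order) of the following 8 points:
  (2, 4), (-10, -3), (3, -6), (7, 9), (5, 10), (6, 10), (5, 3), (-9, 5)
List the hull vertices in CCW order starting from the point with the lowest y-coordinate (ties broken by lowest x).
Hull (CCW) = [(3, -6), (7, 9), (6, 10), (5, 10), (-9, 5), (-10, -3)]

Graham scan procedure:
  1. Find the pivot p₀ = point with lowest y (tie → lowest x): (3, -6).
  2. Sort the remaining points by polar angle around p₀.
  3. Walk through sorted points, maintaining a stack; pop the top while the last three entries make a non-left turn (cross product ≤ 0).
  4. Final stack is the convex hull in CCW order: (3, -6), (7, 9), (6, 10), (5, 10), (-9, 5), (-10, -3).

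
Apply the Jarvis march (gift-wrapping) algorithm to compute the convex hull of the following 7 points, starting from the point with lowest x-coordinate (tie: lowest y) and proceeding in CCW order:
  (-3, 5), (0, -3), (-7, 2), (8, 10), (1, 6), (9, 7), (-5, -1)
Hull (CCW) = [(-7, 2), (-5, -1), (0, -3), (9, 7), (8, 10), (-3, 5)]

Jarvis march: at each step, from the current hull vertex p, select the next vertex q as the point such that every other point lies strictly to the left of (or on) the directed line p → q. (Equivalently: for every other point r, the cross product (q − p) × (r − p) ≥ 0.)
Starting point (lowest x, tie lowest y): (-7, 2). Wrap until returning to start. Resulting hull: (-7, 2), (-5, -1), (0, -3), (9, 7), (8, 10), (-3, 5).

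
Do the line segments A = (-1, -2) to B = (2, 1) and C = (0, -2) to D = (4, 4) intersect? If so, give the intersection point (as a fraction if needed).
Yes; intersection at (2, 1) (t = 1 on AB, s = 1/2 on CD)

Parametrize AB as A + t(B − A) = (-1 + 3 t, -2 + 3 t) and CD as C + s(D − C) = (0 + 4 s, -2 + 6 s). Solve the linear system for (t, s). Determinant = -6 ≠ 0, so a unique intersection of the containing lines exists. Solution: t = 1, s = 1/2 — both in [0, 1], so the segments cross. Intersection point: (2, 1).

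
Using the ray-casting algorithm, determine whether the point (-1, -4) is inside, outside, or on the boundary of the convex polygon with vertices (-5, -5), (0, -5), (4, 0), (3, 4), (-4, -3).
The point (-1, -4) lies strictly inside the polygon

Cast a horizontal ray to the right from the query point and count how many polygon edges it crosses (each edge strictly once or zero times, handled with the usual half-open convention). 
Parity of crossings → odd ⇒ inside.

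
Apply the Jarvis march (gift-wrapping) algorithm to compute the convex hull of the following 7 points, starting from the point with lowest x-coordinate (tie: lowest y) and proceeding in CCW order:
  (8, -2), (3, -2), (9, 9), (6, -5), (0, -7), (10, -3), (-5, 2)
Hull (CCW) = [(-5, 2), (0, -7), (6, -5), (10, -3), (9, 9)]

Jarvis march: at each step, from the current hull vertex p, select the next vertex q as the point such that every other point lies strictly to the left of (or on) the directed line p → q. (Equivalently: for every other point r, the cross product (q − p) × (r − p) ≥ 0.)
Starting point (lowest x, tie lowest y): (-5, 2). Wrap until returning to start. Resulting hull: (-5, 2), (0, -7), (6, -5), (10, -3), (9, 9).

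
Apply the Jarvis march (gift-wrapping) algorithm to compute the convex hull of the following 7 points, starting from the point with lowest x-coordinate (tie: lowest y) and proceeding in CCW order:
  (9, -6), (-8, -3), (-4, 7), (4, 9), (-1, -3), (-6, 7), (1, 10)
Hull (CCW) = [(-8, -3), (9, -6), (4, 9), (1, 10), (-6, 7)]

Jarvis march: at each step, from the current hull vertex p, select the next vertex q as the point such that every other point lies strictly to the left of (or on) the directed line p → q. (Equivalently: for every other point r, the cross product (q − p) × (r − p) ≥ 0.)
Starting point (lowest x, tie lowest y): (-8, -3). Wrap until returning to start. Resulting hull: (-8, -3), (9, -6), (4, 9), (1, 10), (-6, 7).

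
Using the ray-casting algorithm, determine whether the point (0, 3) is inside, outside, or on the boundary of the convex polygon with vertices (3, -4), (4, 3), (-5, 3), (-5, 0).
The point (0, 3) lies on the polygon boundary

Boundary check: the query satisfies the collinearity and bounding-box conditions for some polygon edge, so it lies exactly on the boundary.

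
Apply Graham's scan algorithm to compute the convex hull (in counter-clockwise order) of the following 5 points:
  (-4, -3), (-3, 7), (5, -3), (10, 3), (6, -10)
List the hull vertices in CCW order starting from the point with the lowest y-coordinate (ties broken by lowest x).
Hull (CCW) = [(6, -10), (10, 3), (-3, 7), (-4, -3)]

Graham scan procedure:
  1. Find the pivot p₀ = point with lowest y (tie → lowest x): (6, -10).
  2. Sort the remaining points by polar angle around p₀.
  3. Walk through sorted points, maintaining a stack; pop the top while the last three entries make a non-left turn (cross product ≤ 0).
  4. Final stack is the convex hull in CCW order: (6, -10), (10, 3), (-3, 7), (-4, -3).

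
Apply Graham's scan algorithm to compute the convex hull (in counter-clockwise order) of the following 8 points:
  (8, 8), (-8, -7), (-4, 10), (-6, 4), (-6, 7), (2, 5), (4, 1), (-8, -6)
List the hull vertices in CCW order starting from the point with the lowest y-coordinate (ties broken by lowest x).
Hull (CCW) = [(-8, -7), (4, 1), (8, 8), (-4, 10), (-6, 7), (-8, -6)]

Graham scan procedure:
  1. Find the pivot p₀ = point with lowest y (tie → lowest x): (-8, -7).
  2. Sort the remaining points by polar angle around p₀.
  3. Walk through sorted points, maintaining a stack; pop the top while the last three entries make a non-left turn (cross product ≤ 0).
  4. Final stack is the convex hull in CCW order: (-8, -7), (4, 1), (8, 8), (-4, 10), (-6, 7), (-8, -6).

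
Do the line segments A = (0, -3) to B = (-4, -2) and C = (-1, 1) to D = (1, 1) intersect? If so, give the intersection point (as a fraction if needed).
No (intersection of containing lines falls outside at least one segment)

Parametrize and solve: t = 4, s = -15/2. At least one of these is outside [0, 1], so the segments do not intersect.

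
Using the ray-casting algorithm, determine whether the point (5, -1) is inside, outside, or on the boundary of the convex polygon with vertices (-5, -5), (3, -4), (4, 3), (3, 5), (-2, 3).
The point (5, -1) lies strictly outside the polygon

Cast a horizontal ray to the right from the query point and count how many polygon edges it crosses (each edge strictly once or zero times, handled with the usual half-open convention). 
Parity of crossings → even ⇒ outside.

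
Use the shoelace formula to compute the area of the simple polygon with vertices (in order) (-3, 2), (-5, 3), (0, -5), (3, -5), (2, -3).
Area = 37/2

Shoelace formula: Area = (1/2) |Σ_i (x_i · y_{i+1} − x_{i+1} · y_i)| (indices mod n). Compute each cross term:
  (-3)(3) − (-5)(2) = 1
  (-5)(-5) − (0)(3) = 25
  (0)(-5) − (3)(-5) = 15
  (3)(-3) − (2)(-5) = 1
  (2)(2) − (-3)(-3) = -5
Sum = 37, so (signed) Area = 37/2 = 37/2, |Area| = 37/2.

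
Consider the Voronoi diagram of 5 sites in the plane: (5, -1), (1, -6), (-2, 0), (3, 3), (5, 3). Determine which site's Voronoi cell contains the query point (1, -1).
Nearest site = (-2, 0)

The Voronoi cell of site s contains exactly those query points closer to s than to any other site. Compute squared distances from q = (1, -1) to each site:
  (-2 − 1)² + (0 − -1)² = 10
  (5 − 1)² + (-1 − -1)² = 16
  (3 − 1)² + (3 − -1)² = 20
  (1 − 1)² + (-6 − -1)² = 25
  (5 − 1)² + (3 − -1)² = 32
Minimum is attained by (-2, 0), so q lies in its Voronoi cell.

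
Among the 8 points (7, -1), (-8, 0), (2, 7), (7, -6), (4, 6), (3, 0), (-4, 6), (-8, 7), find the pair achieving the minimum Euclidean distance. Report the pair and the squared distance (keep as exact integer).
Pair = ((2, 7), (4, 6)); squared distance = 5

Compute all C(8, 2) = 28 pairwise squared distances (x_i − x_j)² + (y_i − y_j)². The minimum is 5, attained by the pair ((2, 7), (4, 6)).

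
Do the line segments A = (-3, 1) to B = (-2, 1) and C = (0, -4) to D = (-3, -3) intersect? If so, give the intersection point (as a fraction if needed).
No (intersection of containing lines falls outside at least one segment)

Parametrize and solve: t = -12, s = 5. At least one of these is outside [0, 1], so the segments do not intersect.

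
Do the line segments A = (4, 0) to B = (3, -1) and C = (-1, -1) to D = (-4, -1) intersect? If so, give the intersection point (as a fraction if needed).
No (intersection of containing lines falls outside at least one segment)

Parametrize and solve: t = 1, s = -4/3. At least one of these is outside [0, 1], so the segments do not intersect.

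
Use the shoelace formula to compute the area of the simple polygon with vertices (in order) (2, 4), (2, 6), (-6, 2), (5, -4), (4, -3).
Area = 81/2

Shoelace formula: Area = (1/2) |Σ_i (x_i · y_{i+1} − x_{i+1} · y_i)| (indices mod n). Compute each cross term:
  (2)(6) − (2)(4) = 4
  (2)(2) − (-6)(6) = 40
  (-6)(-4) − (5)(2) = 14
  (5)(-3) − (4)(-4) = 1
  (4)(4) − (2)(-3) = 22
Sum = 81, so (signed) Area = 81/2 = 81/2, |Area| = 81/2.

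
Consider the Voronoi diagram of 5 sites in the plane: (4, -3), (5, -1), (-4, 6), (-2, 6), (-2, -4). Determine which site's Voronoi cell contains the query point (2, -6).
Nearest site = (4, -3)

The Voronoi cell of site s contains exactly those query points closer to s than to any other site. Compute squared distances from q = (2, -6) to each site:
  (4 − 2)² + (-3 − -6)² = 13
  (-2 − 2)² + (-4 − -6)² = 20
  (5 − 2)² + (-1 − -6)² = 34
  (-2 − 2)² + (6 − -6)² = 160
  (-4 − 2)² + (6 − -6)² = 180
Minimum is attained by (4, -3), so q lies in its Voronoi cell.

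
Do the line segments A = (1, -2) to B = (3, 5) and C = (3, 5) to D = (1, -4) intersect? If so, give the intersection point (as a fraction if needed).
Yes; intersection at (3, 5) (t = 1 on AB, s = 0 on CD)

Parametrize AB as A + t(B − A) = (1 + 2 t, -2 + 7 t) and CD as C + s(D − C) = (3 + -2 s, 5 + -9 s). Solve the linear system for (t, s). Determinant = 4 ≠ 0, so a unique intersection of the containing lines exists. Solution: t = 1, s = 0 — both in [0, 1], so the segments cross. Intersection point: (3, 5).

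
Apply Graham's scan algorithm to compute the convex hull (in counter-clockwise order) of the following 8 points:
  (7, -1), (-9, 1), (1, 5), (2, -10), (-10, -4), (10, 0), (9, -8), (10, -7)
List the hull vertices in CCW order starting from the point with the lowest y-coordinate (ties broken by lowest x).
Hull (CCW) = [(2, -10), (9, -8), (10, -7), (10, 0), (1, 5), (-9, 1), (-10, -4)]

Graham scan procedure:
  1. Find the pivot p₀ = point with lowest y (tie → lowest x): (2, -10).
  2. Sort the remaining points by polar angle around p₀.
  3. Walk through sorted points, maintaining a stack; pop the top while the last three entries make a non-left turn (cross product ≤ 0).
  4. Final stack is the convex hull in CCW order: (2, -10), (9, -8), (10, -7), (10, 0), (1, 5), (-9, 1), (-10, -4).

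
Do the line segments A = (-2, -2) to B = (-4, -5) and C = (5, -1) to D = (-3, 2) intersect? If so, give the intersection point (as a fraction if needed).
No (intersection of containing lines falls outside at least one segment)

Parametrize and solve: t = -29/30, s = 19/30. At least one of these is outside [0, 1], so the segments do not intersect.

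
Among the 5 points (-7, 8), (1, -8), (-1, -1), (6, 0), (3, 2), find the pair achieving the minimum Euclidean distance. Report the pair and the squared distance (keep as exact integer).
Pair = ((6, 0), (3, 2)); squared distance = 13

Compute all C(5, 2) = 10 pairwise squared distances (x_i − x_j)² + (y_i − y_j)². The minimum is 13, attained by the pair ((6, 0), (3, 2)).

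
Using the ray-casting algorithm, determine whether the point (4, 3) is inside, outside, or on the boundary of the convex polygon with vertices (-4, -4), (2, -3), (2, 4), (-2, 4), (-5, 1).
The point (4, 3) lies strictly outside the polygon

Cast a horizontal ray to the right from the query point and count how many polygon edges it crosses (each edge strictly once or zero times, handled with the usual half-open convention). 
Parity of crossings → even ⇒ outside.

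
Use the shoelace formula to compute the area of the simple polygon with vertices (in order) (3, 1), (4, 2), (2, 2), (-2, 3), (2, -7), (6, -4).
Area = 38

Shoelace formula: Area = (1/2) |Σ_i (x_i · y_{i+1} − x_{i+1} · y_i)| (indices mod n). Compute each cross term:
  (3)(2) − (4)(1) = 2
  (4)(2) − (2)(2) = 4
  (2)(3) − (-2)(2) = 10
  (-2)(-7) − (2)(3) = 8
  (2)(-4) − (6)(-7) = 34
  (6)(1) − (3)(-4) = 18
Sum = 76, so (signed) Area = 76/2 = 38, |Area| = 38.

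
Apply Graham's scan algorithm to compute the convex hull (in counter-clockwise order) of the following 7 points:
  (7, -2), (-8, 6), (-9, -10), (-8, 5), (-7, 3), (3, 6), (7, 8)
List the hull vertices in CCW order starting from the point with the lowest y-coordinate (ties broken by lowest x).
Hull (CCW) = [(-9, -10), (7, -2), (7, 8), (-8, 6)]

Graham scan procedure:
  1. Find the pivot p₀ = point with lowest y (tie → lowest x): (-9, -10).
  2. Sort the remaining points by polar angle around p₀.
  3. Walk through sorted points, maintaining a stack; pop the top while the last three entries make a non-left turn (cross product ≤ 0).
  4. Final stack is the convex hull in CCW order: (-9, -10), (7, -2), (7, 8), (-8, 6).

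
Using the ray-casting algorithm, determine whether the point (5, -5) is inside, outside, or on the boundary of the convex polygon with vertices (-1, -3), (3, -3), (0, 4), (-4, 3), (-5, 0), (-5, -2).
The point (5, -5) lies strictly outside the polygon

Cast a horizontal ray to the right from the query point and count how many polygon edges it crosses (each edge strictly once or zero times, handled with the usual half-open convention). 
Parity of crossings → even ⇒ outside.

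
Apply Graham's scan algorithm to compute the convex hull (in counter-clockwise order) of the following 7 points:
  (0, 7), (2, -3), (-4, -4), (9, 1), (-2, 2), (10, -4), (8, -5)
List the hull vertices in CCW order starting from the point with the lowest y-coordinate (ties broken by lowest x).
Hull (CCW) = [(8, -5), (10, -4), (9, 1), (0, 7), (-2, 2), (-4, -4)]

Graham scan procedure:
  1. Find the pivot p₀ = point with lowest y (tie → lowest x): (8, -5).
  2. Sort the remaining points by polar angle around p₀.
  3. Walk through sorted points, maintaining a stack; pop the top while the last three entries make a non-left turn (cross product ≤ 0).
  4. Final stack is the convex hull in CCW order: (8, -5), (10, -4), (9, 1), (0, 7), (-2, 2), (-4, -4).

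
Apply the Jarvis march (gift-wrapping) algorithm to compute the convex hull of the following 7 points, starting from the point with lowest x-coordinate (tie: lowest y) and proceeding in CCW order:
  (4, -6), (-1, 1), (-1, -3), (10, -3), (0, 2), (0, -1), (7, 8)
Hull (CCW) = [(-1, -3), (4, -6), (10, -3), (7, 8), (0, 2), (-1, 1)]

Jarvis march: at each step, from the current hull vertex p, select the next vertex q as the point such that every other point lies strictly to the left of (or on) the directed line p → q. (Equivalently: for every other point r, the cross product (q − p) × (r − p) ≥ 0.)
Starting point (lowest x, tie lowest y): (-1, -3). Wrap until returning to start. Resulting hull: (-1, -3), (4, -6), (10, -3), (7, 8), (0, 2), (-1, 1).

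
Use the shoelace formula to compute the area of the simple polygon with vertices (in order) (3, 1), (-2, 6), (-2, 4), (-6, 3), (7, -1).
Area = 37/2

Shoelace formula: Area = (1/2) |Σ_i (x_i · y_{i+1} − x_{i+1} · y_i)| (indices mod n). Compute each cross term:
  (3)(6) − (-2)(1) = 20
  (-2)(4) − (-2)(6) = 4
  (-2)(3) − (-6)(4) = 18
  (-6)(-1) − (7)(3) = -15
  (7)(1) − (3)(-1) = 10
Sum = 37, so (signed) Area = 37/2 = 37/2, |Area| = 37/2.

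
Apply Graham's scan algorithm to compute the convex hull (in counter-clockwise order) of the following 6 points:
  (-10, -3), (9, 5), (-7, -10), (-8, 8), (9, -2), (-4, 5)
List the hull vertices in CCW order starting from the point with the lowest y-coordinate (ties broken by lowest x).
Hull (CCW) = [(-7, -10), (9, -2), (9, 5), (-8, 8), (-10, -3)]

Graham scan procedure:
  1. Find the pivot p₀ = point with lowest y (tie → lowest x): (-7, -10).
  2. Sort the remaining points by polar angle around p₀.
  3. Walk through sorted points, maintaining a stack; pop the top while the last three entries make a non-left turn (cross product ≤ 0).
  4. Final stack is the convex hull in CCW order: (-7, -10), (9, -2), (9, 5), (-8, 8), (-10, -3).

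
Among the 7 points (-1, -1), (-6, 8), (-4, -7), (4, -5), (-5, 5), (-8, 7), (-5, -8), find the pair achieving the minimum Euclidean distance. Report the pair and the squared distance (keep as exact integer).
Pair = ((-4, -7), (-5, -8)); squared distance = 2

Compute all C(7, 2) = 21 pairwise squared distances (x_i − x_j)² + (y_i − y_j)². The minimum is 2, attained by the pair ((-4, -7), (-5, -8)).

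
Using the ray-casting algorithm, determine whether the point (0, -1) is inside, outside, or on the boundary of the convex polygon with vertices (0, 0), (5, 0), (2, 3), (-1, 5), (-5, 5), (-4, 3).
The point (0, -1) lies strictly outside the polygon

Cast a horizontal ray to the right from the query point and count how many polygon edges it crosses (each edge strictly once or zero times, handled with the usual half-open convention). 
Parity of crossings → even ⇒ outside.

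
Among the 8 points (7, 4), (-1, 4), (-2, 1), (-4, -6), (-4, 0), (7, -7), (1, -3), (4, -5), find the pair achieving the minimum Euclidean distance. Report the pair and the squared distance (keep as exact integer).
Pair = ((-2, 1), (-4, 0)); squared distance = 5

Compute all C(8, 2) = 28 pairwise squared distances (x_i − x_j)² + (y_i − y_j)². The minimum is 5, attained by the pair ((-2, 1), (-4, 0)).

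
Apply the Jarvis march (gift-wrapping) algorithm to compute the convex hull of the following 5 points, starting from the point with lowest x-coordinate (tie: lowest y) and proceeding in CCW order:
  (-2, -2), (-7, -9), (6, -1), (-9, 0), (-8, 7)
Hull (CCW) = [(-9, 0), (-7, -9), (6, -1), (-8, 7)]

Jarvis march: at each step, from the current hull vertex p, select the next vertex q as the point such that every other point lies strictly to the left of (or on) the directed line p → q. (Equivalently: for every other point r, the cross product (q − p) × (r − p) ≥ 0.)
Starting point (lowest x, tie lowest y): (-9, 0). Wrap until returning to start. Resulting hull: (-9, 0), (-7, -9), (6, -1), (-8, 7).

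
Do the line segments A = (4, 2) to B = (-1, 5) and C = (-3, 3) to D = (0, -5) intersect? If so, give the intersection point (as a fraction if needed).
No (intersection of containing lines falls outside at least one segment)

Parametrize and solve: t = 53/31, s = -16/31. At least one of these is outside [0, 1], so the segments do not intersect.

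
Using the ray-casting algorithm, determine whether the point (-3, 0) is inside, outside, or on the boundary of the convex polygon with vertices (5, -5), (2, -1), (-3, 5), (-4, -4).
The point (-3, 0) lies strictly inside the polygon

Cast a horizontal ray to the right from the query point and count how many polygon edges it crosses (each edge strictly once or zero times, handled with the usual half-open convention). 
Parity of crossings → odd ⇒ inside.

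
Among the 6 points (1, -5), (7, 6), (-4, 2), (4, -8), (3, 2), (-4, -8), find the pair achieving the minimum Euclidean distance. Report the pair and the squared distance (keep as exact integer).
Pair = ((1, -5), (4, -8)); squared distance = 18

Compute all C(6, 2) = 15 pairwise squared distances (x_i − x_j)² + (y_i − y_j)². The minimum is 18, attained by the pair ((1, -5), (4, -8)).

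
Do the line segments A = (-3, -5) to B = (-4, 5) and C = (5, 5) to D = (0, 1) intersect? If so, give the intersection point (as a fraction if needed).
No (intersection of containing lines falls outside at least one segment)

Parametrize and solve: t = 1/3, s = 5/3. At least one of these is outside [0, 1], so the segments do not intersect.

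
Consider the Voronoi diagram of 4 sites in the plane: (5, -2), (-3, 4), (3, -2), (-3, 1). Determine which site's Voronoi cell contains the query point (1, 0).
Nearest site = (3, -2)

The Voronoi cell of site s contains exactly those query points closer to s than to any other site. Compute squared distances from q = (1, 0) to each site:
  (3 − 1)² + (-2 − 0)² = 8
  (-3 − 1)² + (1 − 0)² = 17
  (5 − 1)² + (-2 − 0)² = 20
  (-3 − 1)² + (4 − 0)² = 32
Minimum is attained by (3, -2), so q lies in its Voronoi cell.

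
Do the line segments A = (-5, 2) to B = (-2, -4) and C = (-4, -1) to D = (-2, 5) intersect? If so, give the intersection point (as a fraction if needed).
Yes; intersection at (-19/5, -2/5) (t = 2/5 on AB, s = 1/10 on CD)

Parametrize AB as A + t(B − A) = (-5 + 3 t, 2 + -6 t) and CD as C + s(D − C) = (-4 + 2 s, -1 + 6 s). Solve the linear system for (t, s). Determinant = -30 ≠ 0, so a unique intersection of the containing lines exists. Solution: t = 2/5, s = 1/10 — both in [0, 1], so the segments cross. Intersection point: (-19/5, -2/5).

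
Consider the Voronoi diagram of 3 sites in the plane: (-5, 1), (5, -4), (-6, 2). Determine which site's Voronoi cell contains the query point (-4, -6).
Nearest site = (-5, 1)

The Voronoi cell of site s contains exactly those query points closer to s than to any other site. Compute squared distances from q = (-4, -6) to each site:
  (-5 − -4)² + (1 − -6)² = 50
  (-6 − -4)² + (2 − -6)² = 68
  (5 − -4)² + (-4 − -6)² = 85
Minimum is attained by (-5, 1), so q lies in its Voronoi cell.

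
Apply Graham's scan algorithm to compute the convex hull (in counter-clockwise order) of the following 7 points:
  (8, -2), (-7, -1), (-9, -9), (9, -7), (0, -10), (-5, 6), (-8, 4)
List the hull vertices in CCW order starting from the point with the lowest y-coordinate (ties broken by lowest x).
Hull (CCW) = [(0, -10), (9, -7), (8, -2), (-5, 6), (-8, 4), (-9, -9)]

Graham scan procedure:
  1. Find the pivot p₀ = point with lowest y (tie → lowest x): (0, -10).
  2. Sort the remaining points by polar angle around p₀.
  3. Walk through sorted points, maintaining a stack; pop the top while the last three entries make a non-left turn (cross product ≤ 0).
  4. Final stack is the convex hull in CCW order: (0, -10), (9, -7), (8, -2), (-5, 6), (-8, 4), (-9, -9).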